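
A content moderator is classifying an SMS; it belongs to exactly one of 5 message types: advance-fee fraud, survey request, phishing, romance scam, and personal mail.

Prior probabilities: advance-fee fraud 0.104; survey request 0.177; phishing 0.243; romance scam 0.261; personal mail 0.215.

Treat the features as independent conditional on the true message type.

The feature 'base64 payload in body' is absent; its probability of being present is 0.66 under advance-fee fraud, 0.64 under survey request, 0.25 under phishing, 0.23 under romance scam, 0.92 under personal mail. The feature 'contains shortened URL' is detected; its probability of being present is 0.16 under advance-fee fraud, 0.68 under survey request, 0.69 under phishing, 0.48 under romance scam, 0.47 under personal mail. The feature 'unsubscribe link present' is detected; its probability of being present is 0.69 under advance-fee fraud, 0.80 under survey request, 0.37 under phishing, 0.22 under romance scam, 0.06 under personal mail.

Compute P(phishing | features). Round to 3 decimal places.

By Bayes' rule with conditional independence, the unnormalized weight for each hypothesis is prior × ∏ likelihoods (using 1 − P(present | H) for each absent feature):
  advance-fee fraud: 0.104 × (1 − 0.66) × 0.16 × 0.69 = 0.0039037
  survey request: 0.177 × (1 − 0.64) × 0.68 × 0.80 = 0.034664
  phishing: 0.243 × (1 − 0.25) × 0.69 × 0.37 = 0.046528
  romance scam: 0.261 × (1 − 0.23) × 0.48 × 0.22 = 0.021222
  personal mail: 0.215 × (1 − 0.92) × 0.47 × 0.06 = 0.00048504
The unnormalized weights sum to 0.1068.
P(phishing | evidence) = 0.046528 / 0.1068 ≈ 0.436.

0.436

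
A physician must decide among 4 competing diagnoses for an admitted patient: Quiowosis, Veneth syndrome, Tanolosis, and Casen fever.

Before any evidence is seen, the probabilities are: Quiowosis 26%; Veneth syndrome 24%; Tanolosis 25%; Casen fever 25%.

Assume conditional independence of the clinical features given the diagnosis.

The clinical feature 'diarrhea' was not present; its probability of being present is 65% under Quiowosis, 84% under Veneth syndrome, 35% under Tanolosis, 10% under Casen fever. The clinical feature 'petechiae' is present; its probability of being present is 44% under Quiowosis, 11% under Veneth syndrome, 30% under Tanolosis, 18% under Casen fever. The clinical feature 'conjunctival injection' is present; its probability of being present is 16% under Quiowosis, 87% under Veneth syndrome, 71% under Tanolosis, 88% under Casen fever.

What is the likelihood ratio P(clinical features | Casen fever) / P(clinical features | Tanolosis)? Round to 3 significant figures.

Take the product of per-clinical feature likelihoods under each hypothesis (using 1 − P(present | H) for each absent clinical feature), then divide.
  Casen fever: (1 − 0.10) × 0.18 × 0.88 = 0.14256
  Tanolosis: (1 − 0.35) × 0.30 × 0.71 = 0.13845
Bayes factor = 0.14256 / 0.13845 ≈ 1.03

1.03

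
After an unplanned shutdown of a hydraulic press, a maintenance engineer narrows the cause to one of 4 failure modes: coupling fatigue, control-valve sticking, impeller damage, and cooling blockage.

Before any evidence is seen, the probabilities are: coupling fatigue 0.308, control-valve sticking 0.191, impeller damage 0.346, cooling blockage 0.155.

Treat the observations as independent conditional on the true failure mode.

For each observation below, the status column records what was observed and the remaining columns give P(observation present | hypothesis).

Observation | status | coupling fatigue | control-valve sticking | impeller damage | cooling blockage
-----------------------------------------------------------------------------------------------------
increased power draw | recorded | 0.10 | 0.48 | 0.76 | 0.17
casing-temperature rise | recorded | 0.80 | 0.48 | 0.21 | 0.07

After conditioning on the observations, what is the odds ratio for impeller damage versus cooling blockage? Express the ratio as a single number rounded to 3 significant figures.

The normalizing constant cancels in an odds ratio, so compute prior × likelihood for the two hypotheses only:
  impeller damage: 0.346 × 0.76 × 0.21 = 0.055222
  cooling blockage: 0.155 × 0.17 × 0.07 = 0.0018445
Odds(impeller damage : cooling blockage) = 0.055222 / 0.0018445 ≈ 29.9.

29.9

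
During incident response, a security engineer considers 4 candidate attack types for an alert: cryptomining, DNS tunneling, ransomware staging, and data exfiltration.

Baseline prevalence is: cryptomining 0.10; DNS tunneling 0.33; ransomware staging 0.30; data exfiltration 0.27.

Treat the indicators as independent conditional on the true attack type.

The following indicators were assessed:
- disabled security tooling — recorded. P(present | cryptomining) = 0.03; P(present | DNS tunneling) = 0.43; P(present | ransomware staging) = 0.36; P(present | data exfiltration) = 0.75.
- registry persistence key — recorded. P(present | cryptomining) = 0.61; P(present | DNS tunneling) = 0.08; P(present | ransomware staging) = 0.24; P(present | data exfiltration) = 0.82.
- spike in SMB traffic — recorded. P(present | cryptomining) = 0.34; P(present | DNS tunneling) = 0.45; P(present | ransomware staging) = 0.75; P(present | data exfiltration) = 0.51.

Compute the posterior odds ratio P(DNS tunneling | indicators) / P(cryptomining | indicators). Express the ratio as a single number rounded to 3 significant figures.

The normalizing constant cancels in an odds ratio, so compute prior × likelihood for the two hypotheses only:
  DNS tunneling: 0.33 × 0.43 × 0.08 × 0.45 = 0.0051084
  cryptomining: 0.10 × 0.03 × 0.61 × 0.34 = 0.0006222
Posterior odds = 0.0051084 / 0.0006222 ≈ 8.21.

8.21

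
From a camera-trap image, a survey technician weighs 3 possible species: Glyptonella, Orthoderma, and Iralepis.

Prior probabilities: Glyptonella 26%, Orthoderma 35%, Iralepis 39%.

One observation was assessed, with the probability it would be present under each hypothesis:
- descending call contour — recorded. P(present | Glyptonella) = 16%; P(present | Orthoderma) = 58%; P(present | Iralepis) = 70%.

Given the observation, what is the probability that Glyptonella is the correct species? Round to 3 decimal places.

For each hypothesis, the unnormalized posterior weight is prior × likelihood:
  Glyptonella: 0.26 × 0.16 = 0.0416
  Orthoderma: 0.35 × 0.58 = 0.203
  Iralepis: 0.39 × 0.70 = 0.273
Normalizing constant Z = 0.0416 + 0.203 + 0.273 = 0.5176.
P(Glyptonella | evidence) = 0.0416 / 0.5176 ≈ 0.080.

0.080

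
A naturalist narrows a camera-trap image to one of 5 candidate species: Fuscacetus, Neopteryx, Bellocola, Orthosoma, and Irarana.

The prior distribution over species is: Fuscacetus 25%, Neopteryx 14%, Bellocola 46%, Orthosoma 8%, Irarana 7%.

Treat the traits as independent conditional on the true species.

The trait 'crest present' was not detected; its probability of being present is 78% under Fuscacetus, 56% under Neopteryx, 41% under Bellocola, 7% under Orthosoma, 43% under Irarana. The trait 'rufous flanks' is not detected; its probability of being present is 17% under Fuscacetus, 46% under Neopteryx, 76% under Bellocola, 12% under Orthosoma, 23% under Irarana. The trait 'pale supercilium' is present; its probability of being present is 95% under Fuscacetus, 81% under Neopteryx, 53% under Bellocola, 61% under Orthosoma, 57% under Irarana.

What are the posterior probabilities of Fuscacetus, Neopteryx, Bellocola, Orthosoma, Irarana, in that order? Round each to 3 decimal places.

0.267, 0.166, 0.213, 0.246, 0.108

Multiply each prior by the joint likelihood of the trait pattern (using 1 − P(present | H) for each absent trait):
  Fuscacetus: 0.25 × (1 − 0.78) × (1 − 0.17) × 0.95 = 0.043367
  Neopteryx: 0.14 × (1 − 0.56) × (1 − 0.46) × 0.81 = 0.026944
  Bellocola: 0.46 × (1 − 0.41) × (1 − 0.76) × 0.53 = 0.034522
  Orthosoma: 0.08 × (1 − 0.07) × (1 − 0.12) × 0.61 = 0.039938
  Irarana: 0.07 × (1 − 0.43) × (1 − 0.23) × 0.57 = 0.017512
The unnormalized weights sum to 0.16228.
P(Fuscacetus | evidence) = 0.043367 / 0.16228 ≈ 0.267
P(Neopteryx | evidence) = 0.026944 / 0.16228 ≈ 0.166
P(Bellocola | evidence) = 0.034522 / 0.16228 ≈ 0.213
P(Orthosoma | evidence) = 0.039938 / 0.16228 ≈ 0.246
P(Irarana | evidence) = 0.017512 / 0.16228 ≈ 0.108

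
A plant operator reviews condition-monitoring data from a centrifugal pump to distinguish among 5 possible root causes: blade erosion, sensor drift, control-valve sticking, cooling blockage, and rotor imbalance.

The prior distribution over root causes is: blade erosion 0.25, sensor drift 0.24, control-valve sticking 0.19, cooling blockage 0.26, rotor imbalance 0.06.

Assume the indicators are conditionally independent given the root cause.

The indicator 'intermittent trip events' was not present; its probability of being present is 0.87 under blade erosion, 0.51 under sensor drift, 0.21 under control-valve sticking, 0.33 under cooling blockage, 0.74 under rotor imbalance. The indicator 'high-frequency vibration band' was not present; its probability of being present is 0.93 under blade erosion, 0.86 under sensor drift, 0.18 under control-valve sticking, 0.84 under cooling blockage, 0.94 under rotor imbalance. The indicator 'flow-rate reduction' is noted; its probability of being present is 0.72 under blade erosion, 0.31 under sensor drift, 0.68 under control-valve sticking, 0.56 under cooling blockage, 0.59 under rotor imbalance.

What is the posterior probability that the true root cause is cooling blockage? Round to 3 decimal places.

0.146

By Bayes' rule with conditional independence, the unnormalized weight for each hypothesis is prior × ∏ likelihoods (using 1 − P(present | H) for each absent indicator):
  blade erosion: 0.25 × (1 − 0.87) × (1 − 0.93) × 0.72 = 0.001638
  sensor drift: 0.24 × (1 − 0.51) × (1 − 0.86) × 0.31 = 0.0051038
  control-valve sticking: 0.19 × (1 − 0.21) × (1 − 0.18) × 0.68 = 0.083696
  cooling blockage: 0.26 × (1 − 0.33) × (1 − 0.84) × 0.56 = 0.015608
  rotor imbalance: 0.06 × (1 − 0.74) × (1 − 0.94) × 0.59 = 0.00055224
Marginal likelihood of the evidence = 0.1066.
P(cooling blockage | evidence) = 0.015608 / 0.1066 ≈ 0.146.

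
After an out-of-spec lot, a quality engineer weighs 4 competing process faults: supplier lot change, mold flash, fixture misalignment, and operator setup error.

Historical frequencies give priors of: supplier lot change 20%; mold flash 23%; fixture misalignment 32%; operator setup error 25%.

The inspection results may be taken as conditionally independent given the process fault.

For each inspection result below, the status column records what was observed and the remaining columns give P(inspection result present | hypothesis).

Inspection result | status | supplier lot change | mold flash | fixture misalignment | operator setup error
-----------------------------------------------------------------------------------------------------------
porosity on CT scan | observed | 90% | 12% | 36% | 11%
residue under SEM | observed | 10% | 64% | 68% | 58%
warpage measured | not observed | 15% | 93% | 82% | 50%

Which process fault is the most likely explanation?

supplier lot change

Multiply each prior by the joint likelihood of the inspection result pattern (using 1 − P(present | H) for each absent inspection result):
  supplier lot change: 0.20 × 0.90 × 0.10 × (1 − 0.15) = 0.0153
  mold flash: 0.23 × 0.12 × 0.64 × (1 − 0.93) = 0.0012365
  fixture misalignment: 0.32 × 0.36 × 0.68 × (1 − 0.82) = 0.0141
  operator setup error: 0.25 × 0.11 × 0.58 × (1 − 0.50) = 0.007975
Normalizing constant Z = 0.0153 + 0.0012365 + 0.0141 + 0.007975 = 0.038612.
P(supplier lot change | evidence) ≈ 0.0153 / 0.038612 ≈ 0.396
P(mold flash | evidence) ≈ 0.0012365 / 0.038612 ≈ 0.032
P(fixture misalignment | evidence) ≈ 0.0141 / 0.038612 ≈ 0.365
P(operator setup error | evidence) ≈ 0.007975 / 0.038612 ≈ 0.207
The largest is 0.396, so supplier lot change is most probable.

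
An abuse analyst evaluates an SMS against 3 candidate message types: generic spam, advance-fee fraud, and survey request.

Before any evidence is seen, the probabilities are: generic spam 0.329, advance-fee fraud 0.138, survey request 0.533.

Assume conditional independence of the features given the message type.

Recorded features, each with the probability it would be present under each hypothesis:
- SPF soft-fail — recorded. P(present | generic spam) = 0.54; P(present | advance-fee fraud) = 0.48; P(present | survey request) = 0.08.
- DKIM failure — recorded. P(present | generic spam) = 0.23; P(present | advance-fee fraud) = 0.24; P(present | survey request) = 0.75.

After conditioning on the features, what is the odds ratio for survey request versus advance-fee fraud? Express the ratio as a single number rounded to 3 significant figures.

2.01

Posterior odds equal prior odds times the likelihood ratio; only the two competing hypotheses matter.
  survey request: 0.533 × 0.08 × 0.75 = 0.03198
  advance-fee fraud: 0.138 × 0.48 × 0.24 = 0.015898
Odds(survey request : advance-fee fraud) = 0.03198 / 0.015898 ≈ 2.01.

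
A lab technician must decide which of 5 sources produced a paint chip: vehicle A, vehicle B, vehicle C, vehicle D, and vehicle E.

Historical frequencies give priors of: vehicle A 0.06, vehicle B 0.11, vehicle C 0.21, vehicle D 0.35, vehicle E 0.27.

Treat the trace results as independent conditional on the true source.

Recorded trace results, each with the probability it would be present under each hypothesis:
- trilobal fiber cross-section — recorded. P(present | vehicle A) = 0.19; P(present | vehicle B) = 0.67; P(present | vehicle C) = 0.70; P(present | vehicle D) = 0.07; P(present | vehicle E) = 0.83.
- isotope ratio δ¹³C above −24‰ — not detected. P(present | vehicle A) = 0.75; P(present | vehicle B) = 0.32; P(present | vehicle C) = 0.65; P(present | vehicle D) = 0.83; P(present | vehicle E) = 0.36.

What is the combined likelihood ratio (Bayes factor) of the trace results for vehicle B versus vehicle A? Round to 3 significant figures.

The Bayes factor is the ratio of the joint likelihoods of the trace result pattern under the two hypotheses (using 1 − P(present | H) for each absent trace result).
  vehicle B: 0.67 × (1 − 0.32) = 0.4556
  vehicle A: 0.19 × (1 − 0.75) = 0.0475
Bayes factor = 0.4556 / 0.0475 ≈ 9.59

9.59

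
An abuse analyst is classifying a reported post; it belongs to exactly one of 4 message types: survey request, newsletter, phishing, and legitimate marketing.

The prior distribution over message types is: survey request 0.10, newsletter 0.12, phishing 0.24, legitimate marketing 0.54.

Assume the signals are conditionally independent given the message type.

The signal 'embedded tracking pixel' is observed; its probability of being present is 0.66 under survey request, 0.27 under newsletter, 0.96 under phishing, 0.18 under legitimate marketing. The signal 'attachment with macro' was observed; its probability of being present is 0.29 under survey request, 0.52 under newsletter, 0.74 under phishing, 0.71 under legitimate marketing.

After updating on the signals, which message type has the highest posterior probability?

For each hypothesis, the unnormalized posterior weight is prior × product of the signal likelihoods:
  survey request: 0.10 × 0.66 × 0.29 = 0.01914
  newsletter: 0.12 × 0.27 × 0.52 = 0.016848
  phishing: 0.24 × 0.96 × 0.74 = 0.1705
  legitimate marketing: 0.54 × 0.18 × 0.71 = 0.069012
Normalizing constant Z = 0.01914 + 0.016848 + 0.1705 + 0.069012 = 0.2755.
P(survey request | evidence) ≈ 0.01914 / 0.2755 ≈ 0.069
P(newsletter | evidence) ≈ 0.016848 / 0.2755 ≈ 0.061
P(phishing | evidence) ≈ 0.1705 / 0.2755 ≈ 0.619
P(legitimate marketing | evidence) ≈ 0.069012 / 0.2755 ≈ 0.251
The largest is 0.619, so phishing is most probable.

phishing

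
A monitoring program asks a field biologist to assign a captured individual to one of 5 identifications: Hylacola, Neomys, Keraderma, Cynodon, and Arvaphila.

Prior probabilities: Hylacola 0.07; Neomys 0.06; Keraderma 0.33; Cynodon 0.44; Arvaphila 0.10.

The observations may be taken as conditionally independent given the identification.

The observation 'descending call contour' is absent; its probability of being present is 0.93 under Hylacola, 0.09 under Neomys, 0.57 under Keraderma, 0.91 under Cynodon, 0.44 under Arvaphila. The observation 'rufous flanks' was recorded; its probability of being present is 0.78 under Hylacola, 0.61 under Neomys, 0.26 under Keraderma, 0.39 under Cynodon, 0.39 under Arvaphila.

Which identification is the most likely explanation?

By Bayes' rule with conditional independence, the unnormalized weight for each hypothesis is prior × ∏ likelihoods (using 1 − P(present | H) for each absent observation):
  Hylacola: 0.07 × (1 − 0.93) × 0.78 = 0.003822
  Neomys: 0.06 × (1 − 0.09) × 0.61 = 0.033306
  Keraderma: 0.33 × (1 − 0.57) × 0.26 = 0.036894
  Cynodon: 0.44 × (1 − 0.91) × 0.39 = 0.015444
  Arvaphila: 0.10 × (1 − 0.44) × 0.39 = 0.02184
Marginal likelihood of the evidence = 0.11131.
P(Hylacola | evidence) ≈ 0.003822 / 0.11131 ≈ 0.034
P(Neomys | evidence) ≈ 0.033306 / 0.11131 ≈ 0.299
P(Keraderma | evidence) ≈ 0.036894 / 0.11131 ≈ 0.331
P(Cynodon | evidence) ≈ 0.015444 / 0.11131 ≈ 0.139
P(Arvaphila | evidence) ≈ 0.02184 / 0.11131 ≈ 0.196
The largest is 0.331, so Keraderma is most probable.

Keraderma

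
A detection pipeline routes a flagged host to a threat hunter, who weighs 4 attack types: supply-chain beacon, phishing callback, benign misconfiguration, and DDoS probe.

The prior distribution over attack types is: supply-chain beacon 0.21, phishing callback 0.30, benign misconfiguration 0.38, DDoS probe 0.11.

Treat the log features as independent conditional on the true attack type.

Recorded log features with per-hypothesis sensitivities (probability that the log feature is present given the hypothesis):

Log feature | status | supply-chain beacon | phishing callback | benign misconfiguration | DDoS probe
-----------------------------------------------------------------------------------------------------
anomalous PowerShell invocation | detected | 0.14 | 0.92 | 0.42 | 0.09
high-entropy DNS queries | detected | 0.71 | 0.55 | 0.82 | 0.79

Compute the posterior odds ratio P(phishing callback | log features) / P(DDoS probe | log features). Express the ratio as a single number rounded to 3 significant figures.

19.4

The normalizing constant cancels in an odds ratio, so compute prior × likelihood for the two hypotheses only:
  phishing callback: 0.30 × 0.92 × 0.55 = 0.1518
  DDoS probe: 0.11 × 0.09 × 0.79 = 0.007821
Posterior odds = 0.1518 / 0.007821 ≈ 19.4.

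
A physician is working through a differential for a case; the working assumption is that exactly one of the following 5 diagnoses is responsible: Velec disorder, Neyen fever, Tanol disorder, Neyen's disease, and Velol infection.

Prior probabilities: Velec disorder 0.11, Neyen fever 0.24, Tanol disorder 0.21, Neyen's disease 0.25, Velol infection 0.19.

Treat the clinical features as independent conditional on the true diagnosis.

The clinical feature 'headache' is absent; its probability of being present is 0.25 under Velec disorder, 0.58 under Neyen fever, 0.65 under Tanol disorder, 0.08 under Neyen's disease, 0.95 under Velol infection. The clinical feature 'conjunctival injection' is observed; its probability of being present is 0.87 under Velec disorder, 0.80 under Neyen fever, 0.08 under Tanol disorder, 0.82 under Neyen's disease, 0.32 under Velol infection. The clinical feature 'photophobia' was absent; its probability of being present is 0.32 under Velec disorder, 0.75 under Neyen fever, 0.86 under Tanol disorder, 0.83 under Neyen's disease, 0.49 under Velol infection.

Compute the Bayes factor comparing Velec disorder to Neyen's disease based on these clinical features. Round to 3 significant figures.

3.46

Take the product of per-clinical feature likelihoods under each hypothesis (using 1 − P(present | H) for each absent clinical feature), then divide.
  Velec disorder: (1 − 0.25) × 0.87 × (1 − 0.32) = 0.4437
  Neyen's disease: (1 − 0.08) × 0.82 × (1 − 0.83) = 0.12825
Bayes factor = 0.4437 / 0.12825 ≈ 3.46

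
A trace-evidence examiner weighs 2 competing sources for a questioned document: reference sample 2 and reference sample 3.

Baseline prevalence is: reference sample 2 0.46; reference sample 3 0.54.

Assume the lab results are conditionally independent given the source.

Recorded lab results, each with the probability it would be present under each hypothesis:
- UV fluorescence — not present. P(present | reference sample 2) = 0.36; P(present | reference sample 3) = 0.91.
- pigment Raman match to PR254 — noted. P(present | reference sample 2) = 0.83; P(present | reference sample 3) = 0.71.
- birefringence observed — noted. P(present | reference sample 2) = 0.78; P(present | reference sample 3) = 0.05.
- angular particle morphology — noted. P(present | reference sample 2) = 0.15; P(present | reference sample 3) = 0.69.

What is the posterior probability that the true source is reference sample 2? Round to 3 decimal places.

0.960

By Bayes' rule with conditional independence, the unnormalized weight for each hypothesis is prior × ∏ likelihoods (using 1 − P(present | H) for each absent lab result):
  reference sample 2: 0.46 × (1 − 0.36) × 0.83 × 0.78 × 0.15 = 0.028589
  reference sample 3: 0.54 × (1 − 0.91) × 0.71 × 0.05 × 0.69 = 0.0011905
The unnormalized weights sum to 0.02978.
P(reference sample 2 | evidence) = 0.028589 / 0.02978 ≈ 0.960.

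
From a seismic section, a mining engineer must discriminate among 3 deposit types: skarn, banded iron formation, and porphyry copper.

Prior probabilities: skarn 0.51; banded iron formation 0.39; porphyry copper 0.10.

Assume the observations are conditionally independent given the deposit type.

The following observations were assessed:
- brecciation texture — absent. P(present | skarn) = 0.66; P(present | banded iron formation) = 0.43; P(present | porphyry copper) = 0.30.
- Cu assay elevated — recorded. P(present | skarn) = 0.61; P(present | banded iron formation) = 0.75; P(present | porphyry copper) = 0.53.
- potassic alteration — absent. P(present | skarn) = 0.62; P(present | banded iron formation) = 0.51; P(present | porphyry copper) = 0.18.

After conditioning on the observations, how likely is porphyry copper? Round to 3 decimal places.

By Bayes' rule with conditional independence, the unnormalized weight for each hypothesis is prior × ∏ likelihoods (using 1 − P(present | H) for each absent observation):
  skarn: 0.51 × (1 − 0.66) × 0.61 × (1 − 0.62) = 0.040194
  banded iron formation: 0.39 × (1 − 0.43) × 0.75 × (1 − 0.51) = 0.081695
  porphyry copper: 0.10 × (1 − 0.30) × 0.53 × (1 − 0.18) = 0.030422
Marginal likelihood of the evidence = 0.15231.
P(porphyry copper | evidence) = 0.030422 / 0.15231 ≈ 0.200.

0.200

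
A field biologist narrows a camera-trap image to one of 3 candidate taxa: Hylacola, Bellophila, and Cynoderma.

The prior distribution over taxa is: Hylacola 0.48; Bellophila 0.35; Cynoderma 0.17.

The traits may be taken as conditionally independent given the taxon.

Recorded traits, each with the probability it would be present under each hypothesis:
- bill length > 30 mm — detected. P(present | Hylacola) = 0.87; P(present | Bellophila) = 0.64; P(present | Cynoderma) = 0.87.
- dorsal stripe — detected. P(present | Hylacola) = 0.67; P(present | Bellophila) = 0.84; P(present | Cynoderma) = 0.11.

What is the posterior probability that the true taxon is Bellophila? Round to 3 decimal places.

0.389

Multiply each prior by the joint likelihood of the trait pattern:
  Hylacola: 0.48 × 0.87 × 0.67 = 0.27979
  Bellophila: 0.35 × 0.64 × 0.84 = 0.18816
  Cynoderma: 0.17 × 0.87 × 0.11 = 0.016269
Normalizing constant Z = 0.27979 + 0.18816 + 0.016269 = 0.48422.
P(Bellophila | evidence) = 0.18816 / 0.48422 ≈ 0.389.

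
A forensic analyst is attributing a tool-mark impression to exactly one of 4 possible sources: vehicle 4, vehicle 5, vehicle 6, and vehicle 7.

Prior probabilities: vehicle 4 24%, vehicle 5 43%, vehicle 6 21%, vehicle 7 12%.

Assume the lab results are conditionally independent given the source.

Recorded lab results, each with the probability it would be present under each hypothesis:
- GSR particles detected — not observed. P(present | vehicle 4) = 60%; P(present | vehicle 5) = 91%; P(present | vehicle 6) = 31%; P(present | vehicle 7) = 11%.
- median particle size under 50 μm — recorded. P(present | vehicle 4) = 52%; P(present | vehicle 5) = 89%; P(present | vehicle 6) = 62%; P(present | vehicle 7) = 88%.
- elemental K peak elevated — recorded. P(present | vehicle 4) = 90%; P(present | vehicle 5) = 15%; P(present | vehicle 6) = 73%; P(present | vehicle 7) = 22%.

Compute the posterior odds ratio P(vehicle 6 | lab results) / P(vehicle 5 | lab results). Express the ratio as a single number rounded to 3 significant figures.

12.7

The normalizing constant cancels in an odds ratio, so compute prior × likelihood for the two hypotheses only (using 1 − P(present | H) for each absent lab result):
  vehicle 6: 0.21 × (1 − 0.31) × 0.62 × 0.73 = 0.065582
  vehicle 5: 0.43 × (1 − 0.91) × 0.89 × 0.15 = 0.0051664
Posterior odds = 0.065582 / 0.0051664 ≈ 12.7.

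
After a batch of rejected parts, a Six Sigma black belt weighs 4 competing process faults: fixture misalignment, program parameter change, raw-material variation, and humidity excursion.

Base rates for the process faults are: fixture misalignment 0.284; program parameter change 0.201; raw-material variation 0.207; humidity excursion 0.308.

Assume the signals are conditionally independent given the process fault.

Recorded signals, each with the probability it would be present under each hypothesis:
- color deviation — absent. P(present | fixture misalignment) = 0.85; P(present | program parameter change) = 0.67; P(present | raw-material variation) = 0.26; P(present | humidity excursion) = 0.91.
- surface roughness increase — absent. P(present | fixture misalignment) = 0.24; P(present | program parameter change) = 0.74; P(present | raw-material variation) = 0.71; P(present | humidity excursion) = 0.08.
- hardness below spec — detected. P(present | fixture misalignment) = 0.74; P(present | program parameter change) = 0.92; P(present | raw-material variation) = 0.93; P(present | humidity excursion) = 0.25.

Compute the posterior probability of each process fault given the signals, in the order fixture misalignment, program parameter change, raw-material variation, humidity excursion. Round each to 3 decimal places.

0.274, 0.181, 0.472, 0.073

Multiply each prior by the joint likelihood of the signal pattern (using 1 − P(present | H) for each absent signal):
  fixture misalignment: 0.284 × (1 − 0.85) × (1 − 0.24) × 0.74 = 0.023958
  program parameter change: 0.201 × (1 − 0.67) × (1 − 0.74) × 0.92 = 0.015866
  raw-material variation: 0.207 × (1 − 0.26) × (1 − 0.71) × 0.93 = 0.041313
  humidity excursion: 0.308 × (1 − 0.91) × (1 − 0.08) × 0.25 = 0.0063756
Marginal likelihood of the evidence = 0.087513.
P(fixture misalignment | evidence) = 0.023958 / 0.087513 ≈ 0.274
P(program parameter change | evidence) = 0.015866 / 0.087513 ≈ 0.181
P(raw-material variation | evidence) = 0.041313 / 0.087513 ≈ 0.472
P(humidity excursion | evidence) = 0.0063756 / 0.087513 ≈ 0.073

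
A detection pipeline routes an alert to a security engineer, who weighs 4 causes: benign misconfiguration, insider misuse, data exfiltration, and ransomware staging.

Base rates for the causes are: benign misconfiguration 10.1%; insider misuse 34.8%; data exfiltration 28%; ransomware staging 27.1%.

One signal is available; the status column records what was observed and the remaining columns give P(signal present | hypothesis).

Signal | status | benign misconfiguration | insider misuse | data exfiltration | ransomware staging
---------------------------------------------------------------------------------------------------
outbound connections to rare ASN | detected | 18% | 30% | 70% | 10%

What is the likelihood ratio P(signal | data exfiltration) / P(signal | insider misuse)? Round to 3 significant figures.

2.33

Likelihood of this signal under each hypothesis:
  data exfiltration: 0.7
  insider misuse: 0.3
Bayes factor = 0.7 / 0.3 ≈ 2.33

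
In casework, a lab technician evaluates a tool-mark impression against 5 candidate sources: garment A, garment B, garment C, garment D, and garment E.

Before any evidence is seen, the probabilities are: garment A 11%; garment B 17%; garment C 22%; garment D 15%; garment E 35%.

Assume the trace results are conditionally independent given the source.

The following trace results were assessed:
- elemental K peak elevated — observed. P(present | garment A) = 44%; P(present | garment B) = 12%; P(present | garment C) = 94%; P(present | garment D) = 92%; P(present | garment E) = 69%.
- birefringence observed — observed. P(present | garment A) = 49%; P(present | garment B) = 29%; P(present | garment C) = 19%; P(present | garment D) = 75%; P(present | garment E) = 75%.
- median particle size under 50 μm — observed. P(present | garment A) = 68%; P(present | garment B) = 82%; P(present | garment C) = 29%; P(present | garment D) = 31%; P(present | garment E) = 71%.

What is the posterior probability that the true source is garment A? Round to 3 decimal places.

0.084

By Bayes' rule with conditional independence, the unnormalized weight for each hypothesis is prior × ∏ likelihoods:
  garment A: 0.11 × 0.44 × 0.49 × 0.68 = 0.016127
  garment B: 0.17 × 0.12 × 0.29 × 0.82 = 0.0048511
  garment C: 0.22 × 0.94 × 0.19 × 0.29 = 0.011395
  garment D: 0.15 × 0.92 × 0.75 × 0.31 = 0.032085
  garment E: 0.35 × 0.69 × 0.75 × 0.71 = 0.1286
The unnormalized weights sum to 0.19306.
P(garment A | evidence) = 0.016127 / 0.19306 ≈ 0.084.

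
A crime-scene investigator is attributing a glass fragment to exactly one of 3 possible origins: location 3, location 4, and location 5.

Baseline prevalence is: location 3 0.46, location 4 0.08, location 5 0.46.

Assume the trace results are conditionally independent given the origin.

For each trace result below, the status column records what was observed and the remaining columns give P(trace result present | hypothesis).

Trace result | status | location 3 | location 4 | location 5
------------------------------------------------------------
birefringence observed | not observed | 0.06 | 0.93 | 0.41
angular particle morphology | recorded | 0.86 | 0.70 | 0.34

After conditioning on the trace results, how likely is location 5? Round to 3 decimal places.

0.197

For each hypothesis, the unnormalized posterior weight is prior × product of the trace result likelihoods (using 1 − P(present | H) for each absent trace result):
  location 3: 0.46 × (1 − 0.06) × 0.86 = 0.37186
  location 4: 0.08 × (1 − 0.93) × 0.70 = 0.00392
  location 5: 0.46 × (1 − 0.41) × 0.34 = 0.092276
Normalizing constant Z = 0.37186 + 0.00392 + 0.092276 = 0.46806.
P(location 5 | evidence) = 0.092276 / 0.46806 ≈ 0.197.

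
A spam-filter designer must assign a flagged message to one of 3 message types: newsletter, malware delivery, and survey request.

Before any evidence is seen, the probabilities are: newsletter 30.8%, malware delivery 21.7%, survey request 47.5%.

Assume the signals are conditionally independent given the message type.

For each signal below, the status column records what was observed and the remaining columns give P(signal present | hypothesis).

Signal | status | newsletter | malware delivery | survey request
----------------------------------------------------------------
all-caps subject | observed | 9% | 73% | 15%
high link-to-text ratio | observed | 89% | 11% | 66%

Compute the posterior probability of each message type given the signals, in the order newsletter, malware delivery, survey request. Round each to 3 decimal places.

0.277, 0.196, 0.528

Multiply each prior by the joint likelihood of the signal pattern:
  newsletter: 0.308 × 0.09 × 0.89 = 0.024671
  malware delivery: 0.217 × 0.73 × 0.11 = 0.017425
  survey request: 0.475 × 0.15 × 0.66 = 0.047025
The unnormalized weights sum to 0.089121.
P(newsletter | evidence) = 0.024671 / 0.089121 ≈ 0.277
P(malware delivery | evidence) = 0.017425 / 0.089121 ≈ 0.196
P(survey request | evidence) = 0.047025 / 0.089121 ≈ 0.528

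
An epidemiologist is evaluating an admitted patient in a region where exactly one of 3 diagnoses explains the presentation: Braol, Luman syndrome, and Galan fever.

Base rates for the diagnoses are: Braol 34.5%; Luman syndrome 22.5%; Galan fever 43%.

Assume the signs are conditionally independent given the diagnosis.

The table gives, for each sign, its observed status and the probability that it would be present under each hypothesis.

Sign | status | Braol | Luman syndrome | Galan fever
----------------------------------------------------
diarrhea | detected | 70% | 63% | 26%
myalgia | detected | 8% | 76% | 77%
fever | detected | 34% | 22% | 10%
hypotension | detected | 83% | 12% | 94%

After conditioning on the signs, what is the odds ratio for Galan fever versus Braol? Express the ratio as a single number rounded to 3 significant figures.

1.48

Unnormalized posterior weight (prior times the sign likelihoods) for each of the two hypotheses:
  Galan fever: 0.430 × 0.26 × 0.77 × 0.10 × 0.94 = 0.0080921
  Braol: 0.345 × 0.70 × 0.08 × 0.34 × 0.83 = 0.0054521
Posterior odds = 0.0080921 / 0.0054521 ≈ 1.48.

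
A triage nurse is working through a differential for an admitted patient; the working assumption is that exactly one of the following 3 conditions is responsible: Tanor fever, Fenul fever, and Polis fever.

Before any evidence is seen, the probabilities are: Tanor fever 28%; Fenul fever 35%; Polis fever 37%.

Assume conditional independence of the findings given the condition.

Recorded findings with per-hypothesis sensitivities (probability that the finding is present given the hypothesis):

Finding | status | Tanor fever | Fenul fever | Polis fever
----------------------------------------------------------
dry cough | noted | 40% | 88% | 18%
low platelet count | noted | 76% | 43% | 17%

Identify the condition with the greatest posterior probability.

By Bayes' rule with conditional independence, the unnormalized weight for each hypothesis is prior × ∏ likelihoods:
  Tanor fever: 0.28 × 0.40 × 0.76 = 0.08512
  Fenul fever: 0.35 × 0.88 × 0.43 = 0.13244
  Polis fever: 0.37 × 0.18 × 0.17 = 0.011322
The unnormalized weights sum to 0.22888.
P(Tanor fever | evidence) ≈ 0.08512 / 0.22888 ≈ 0.372
P(Fenul fever | evidence) ≈ 0.13244 / 0.22888 ≈ 0.579
P(Polis fever | evidence) ≈ 0.011322 / 0.22888 ≈ 0.049
The largest is 0.579, so Fenul fever is most probable.

Fenul fever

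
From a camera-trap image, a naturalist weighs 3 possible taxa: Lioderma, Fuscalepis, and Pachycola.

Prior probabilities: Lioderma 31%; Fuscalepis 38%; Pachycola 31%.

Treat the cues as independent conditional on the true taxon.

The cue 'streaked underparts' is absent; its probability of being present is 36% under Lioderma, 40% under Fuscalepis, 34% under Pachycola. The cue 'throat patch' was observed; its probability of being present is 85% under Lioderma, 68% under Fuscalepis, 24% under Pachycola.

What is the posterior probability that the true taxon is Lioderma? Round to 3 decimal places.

0.452

For each hypothesis, the unnormalized posterior weight is prior × product of the cue likelihoods (using 1 − P(present | H) for each absent cue):
  Lioderma: 0.31 × (1 − 0.36) × 0.85 = 0.16864
  Fuscalepis: 0.38 × (1 − 0.40) × 0.68 = 0.15504
  Pachycola: 0.31 × (1 − 0.34) × 0.24 = 0.049104
Marginal likelihood of the evidence = 0.37278.
P(Lioderma | evidence) = 0.16864 / 0.37278 ≈ 0.452.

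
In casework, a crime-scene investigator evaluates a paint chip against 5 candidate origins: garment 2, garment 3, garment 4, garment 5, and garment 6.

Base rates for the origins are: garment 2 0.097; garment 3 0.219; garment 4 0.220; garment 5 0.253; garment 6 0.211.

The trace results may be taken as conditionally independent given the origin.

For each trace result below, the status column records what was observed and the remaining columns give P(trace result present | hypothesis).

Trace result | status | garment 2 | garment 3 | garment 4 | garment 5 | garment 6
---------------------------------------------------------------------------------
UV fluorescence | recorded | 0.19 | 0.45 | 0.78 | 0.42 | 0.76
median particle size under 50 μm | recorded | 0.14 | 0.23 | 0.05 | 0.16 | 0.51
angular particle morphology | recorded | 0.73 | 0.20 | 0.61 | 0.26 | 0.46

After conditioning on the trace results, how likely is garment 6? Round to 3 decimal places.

For each hypothesis, the unnormalized posterior weight is prior × product of the trace result likelihoods:
  garment 2: 0.097 × 0.19 × 0.14 × 0.73 = 0.0018835
  garment 3: 0.219 × 0.45 × 0.23 × 0.20 = 0.0045333
  garment 4: 0.220 × 0.78 × 0.05 × 0.61 = 0.0052338
  garment 5: 0.253 × 0.42 × 0.16 × 0.26 = 0.0044204
  garment 6: 0.211 × 0.76 × 0.51 × 0.46 = 0.03762
The unnormalized weights sum to 0.053692.
P(garment 6 | evidence) = 0.03762 / 0.053692 ≈ 0.701.

0.701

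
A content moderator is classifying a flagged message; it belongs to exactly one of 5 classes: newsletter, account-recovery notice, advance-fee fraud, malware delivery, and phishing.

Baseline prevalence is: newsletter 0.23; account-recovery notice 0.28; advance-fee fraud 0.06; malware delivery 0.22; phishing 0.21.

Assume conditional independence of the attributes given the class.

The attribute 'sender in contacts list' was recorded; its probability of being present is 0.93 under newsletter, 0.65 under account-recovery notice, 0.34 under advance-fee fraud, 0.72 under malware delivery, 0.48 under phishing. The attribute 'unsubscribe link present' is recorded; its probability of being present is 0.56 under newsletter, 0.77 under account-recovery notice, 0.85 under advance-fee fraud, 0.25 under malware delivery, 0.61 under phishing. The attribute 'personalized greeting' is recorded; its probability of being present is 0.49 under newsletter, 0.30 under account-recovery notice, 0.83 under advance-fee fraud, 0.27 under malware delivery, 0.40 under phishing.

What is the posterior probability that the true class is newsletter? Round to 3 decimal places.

0.390

For each hypothesis, the unnormalized posterior weight is prior × product of the attribute likelihoods:
  newsletter: 0.23 × 0.93 × 0.56 × 0.49 = 0.058694
  account-recovery notice: 0.28 × 0.65 × 0.77 × 0.30 = 0.042042
  advance-fee fraud: 0.06 × 0.34 × 0.85 × 0.83 = 0.014392
  malware delivery: 0.22 × 0.72 × 0.25 × 0.27 = 0.010692
  phishing: 0.21 × 0.48 × 0.61 × 0.40 = 0.024595
Normalizing constant Z = 0.058694 + 0.042042 + 0.014392 + 0.010692 + 0.024595 = 0.15042.
P(newsletter | evidence) = 0.058694 / 0.15042 ≈ 0.390.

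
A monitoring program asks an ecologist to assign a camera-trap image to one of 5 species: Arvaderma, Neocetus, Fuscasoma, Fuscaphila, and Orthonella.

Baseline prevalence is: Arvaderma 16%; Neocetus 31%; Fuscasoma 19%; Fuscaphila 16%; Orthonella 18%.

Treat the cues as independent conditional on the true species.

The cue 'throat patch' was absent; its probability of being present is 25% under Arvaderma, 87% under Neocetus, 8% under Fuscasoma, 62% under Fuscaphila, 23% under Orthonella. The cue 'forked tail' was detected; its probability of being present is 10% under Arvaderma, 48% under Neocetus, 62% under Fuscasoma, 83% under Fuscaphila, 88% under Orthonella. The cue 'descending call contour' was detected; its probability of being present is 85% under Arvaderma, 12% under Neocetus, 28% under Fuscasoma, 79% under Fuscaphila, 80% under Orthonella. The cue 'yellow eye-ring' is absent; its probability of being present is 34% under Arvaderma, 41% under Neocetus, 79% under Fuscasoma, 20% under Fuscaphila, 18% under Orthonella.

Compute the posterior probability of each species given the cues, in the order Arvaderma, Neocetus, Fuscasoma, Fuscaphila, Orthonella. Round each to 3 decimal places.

Multiply each prior by the joint likelihood of the cue pattern (using 1 − P(present | H) for each absent cue):
  Arvaderma: 0.16 × (1 − 0.25) × 0.10 × 0.85 × (1 − 0.34) = 0.006732
  Neocetus: 0.31 × (1 − 0.87) × 0.48 × 0.12 × (1 − 0.41) = 0.0013696
  Fuscasoma: 0.19 × (1 − 0.08) × 0.62 × 0.28 × (1 − 0.79) = 0.0063725
  Fuscaphila: 0.16 × (1 − 0.62) × 0.83 × 0.79 × (1 − 0.20) = 0.031893
  Orthonella: 0.18 × (1 − 0.23) × 0.88 × 0.80 × (1 − 0.18) = 0.080011
Normalizing constant Z = 0.006732 + 0.0013696 + 0.0063725 + 0.031893 + 0.080011 = 0.12638.
P(Arvaderma | evidence) = 0.006732 / 0.12638 ≈ 0.053
P(Neocetus | evidence) = 0.0013696 / 0.12638 ≈ 0.011
P(Fuscasoma | evidence) = 0.0063725 / 0.12638 ≈ 0.050
P(Fuscaphila | evidence) = 0.031893 / 0.12638 ≈ 0.252
P(Orthonella | evidence) = 0.080011 / 0.12638 ≈ 0.633

0.053, 0.011, 0.050, 0.252, 0.633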